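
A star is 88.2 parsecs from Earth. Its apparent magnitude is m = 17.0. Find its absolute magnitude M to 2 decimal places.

5 log₁₀(d/10 pc) = 5 log₁₀(88.20) − 5 = 4.727
M = m − 5 log₁₀(d/10) = 17.0 − 4.727 = 12.273

M ≈ 12.27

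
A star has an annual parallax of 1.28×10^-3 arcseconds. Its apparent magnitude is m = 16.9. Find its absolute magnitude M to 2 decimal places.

M ≈ 7.44

d = 1/p = 1/1.28×10^-3″ = 781.2 pc
5 log₁₀(d/10 pc) = 5 log₁₀(781.2) − 5 = 9.464
M = m − 5 log₁₀(d/10) = 16.9 − 9.464 = 7.436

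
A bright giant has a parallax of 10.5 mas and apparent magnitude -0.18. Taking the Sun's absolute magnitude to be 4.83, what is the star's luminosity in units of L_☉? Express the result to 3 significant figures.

L/L_☉ ≈ 9150

d = 1/p = 1000/10.5 mas = 95.24 pc
M = m − 5 log₁₀ d + 5 = -0.18 − 5·1.9788 + 5 = -5.074
M − M_☉ = -5.074 − 4.83 = -9.904
L/L_☉ = 10^(−0.4 × -9.904) = 9154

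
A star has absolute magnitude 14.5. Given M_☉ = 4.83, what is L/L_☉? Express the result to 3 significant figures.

M − M_☉ = 14.5 − 4.83 = 9.670
L/L_☉ = 10^(−0.4 (M − M_☉)) = 10^-3.868 = 1.355×10^-4

L/L_☉ ≈ 1.36×10^-4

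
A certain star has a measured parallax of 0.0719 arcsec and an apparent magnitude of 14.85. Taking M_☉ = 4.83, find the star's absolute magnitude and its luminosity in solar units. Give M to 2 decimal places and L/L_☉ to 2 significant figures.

d = 1/p = 1/0.0719″ = 13.91 pc
M = m − 5 log₁₀ d + 5 = 14.85 − 5·1.1433 + 5 = 14.134
M − M_☉ = 14.134 − 4.83 = 9.304
L/L_☉ = 10^(−0.4 × 9.304) = 1.899×10^-4

M ≈ 14.13; L/L_☉ ≈ 1.9×10^-4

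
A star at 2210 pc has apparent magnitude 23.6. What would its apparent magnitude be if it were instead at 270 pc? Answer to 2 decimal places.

m ≈ 19.03

Flux ∝ 1/d², so Δm = 5 log₁₀(d₂/d₁) = 5 log₁₀(270/2210) = -4.565
m₂ = m₁ + Δm = 23.6 + (-4.565) = 19.035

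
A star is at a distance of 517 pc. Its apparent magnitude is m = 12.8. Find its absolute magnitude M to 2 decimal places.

M ≈ 4.23

5 log₁₀(d/10 pc) = 5 log₁₀(517.0) − 5 = 8.567
M = m − 5 log₁₀(d/10) = 12.8 − 8.567 = 4.233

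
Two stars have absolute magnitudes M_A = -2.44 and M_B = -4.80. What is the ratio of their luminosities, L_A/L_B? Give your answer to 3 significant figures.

L_A/L_B ≈ 0.114

ΔM = M_A − M_B = 2.36
L_A/L_B = 10^(−0.4 ΔM) = 10^-0.944 = 0.1138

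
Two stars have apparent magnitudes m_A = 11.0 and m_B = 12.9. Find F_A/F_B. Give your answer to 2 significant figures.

Δm = 11.0 − (12.9) = -1.9
Flux ratio = 10^(−0.4 Δm) = 10^(−0.4 × -1.9) = 10^0.760 = 5.754

F_A/F_B ≈ 5.8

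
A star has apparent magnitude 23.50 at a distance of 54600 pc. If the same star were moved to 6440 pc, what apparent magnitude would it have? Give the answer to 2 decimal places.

Flux ∝ 1/d², so Δm = 5 log₁₀(d₂/d₁) = 5 log₁₀(6440/54600) = -4.642
m₂ = m₁ + Δm = 23.50 + (-4.642) = 18.858

m ≈ 18.86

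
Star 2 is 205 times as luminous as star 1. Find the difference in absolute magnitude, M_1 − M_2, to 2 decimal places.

M_1 − M_2 ≈ 5.78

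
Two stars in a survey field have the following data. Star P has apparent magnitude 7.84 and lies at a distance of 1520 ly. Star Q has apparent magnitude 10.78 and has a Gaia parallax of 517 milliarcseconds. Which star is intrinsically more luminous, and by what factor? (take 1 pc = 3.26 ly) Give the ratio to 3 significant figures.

Star P is more luminous, by a factor of 871000.

Star P: d = 1520 ly / 3.26 = 466.3 pc
Star P: M = m − 5 log₁₀ d + 5 = 7.84 − 5·2.6686 + 5 = -0.503
Star Q: p = 517 mas = 0.517″ → d = 1/p = 1.934 pc
Star Q: M = m − 5 log₁₀ d + 5 = 10.78 − 5·0.2865 + 5 = 14.347
ΔM = M_P − M_Q = -0.503 − (14.347) = -14.851; smaller M is more luminous → Star P.
L ratio = 10^(0.4 |ΔM|) = 10^5.940 = 871400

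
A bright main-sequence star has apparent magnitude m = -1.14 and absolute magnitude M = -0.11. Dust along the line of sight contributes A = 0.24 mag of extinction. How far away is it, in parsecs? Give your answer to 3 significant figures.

d ≈ 5.57 pc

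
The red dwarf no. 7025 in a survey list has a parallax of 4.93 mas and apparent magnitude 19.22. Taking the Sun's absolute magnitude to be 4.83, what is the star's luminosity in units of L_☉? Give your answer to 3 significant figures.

d = 1/p = 1000/4.93 mas = 202.8 pc
M = m − 5 log₁₀ d + 5 = 19.22 − 5·2.3072 + 5 = 12.684
M − M_☉ = 12.684 − 4.83 = 7.854
L/L_☉ = 10^(−0.4 × 7.854) = 7.216×10^-4

L/L_☉ ≈ 7.22×10^-4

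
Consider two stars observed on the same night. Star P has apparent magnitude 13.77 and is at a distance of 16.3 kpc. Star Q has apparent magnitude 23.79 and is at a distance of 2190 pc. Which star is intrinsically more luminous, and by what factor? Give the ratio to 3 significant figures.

Star P is more luminous, by a factor of 564000.

Star P: d = 16.3 kpc = 16300 pc
Star P: M = m − 5 log₁₀ d + 5 = 13.77 − 5·4.2122 + 5 = -2.291
Star Q: M = m − 5 log₁₀ d + 5 = 23.79 − 5·3.3404 + 5 = 12.088
ΔM = M_P − M_Q = -2.291 − (12.088) = -14.379; smaller M is more luminous → Star P.
L ratio = 10^(0.4 |ΔM|) = 10^5.751 = 564300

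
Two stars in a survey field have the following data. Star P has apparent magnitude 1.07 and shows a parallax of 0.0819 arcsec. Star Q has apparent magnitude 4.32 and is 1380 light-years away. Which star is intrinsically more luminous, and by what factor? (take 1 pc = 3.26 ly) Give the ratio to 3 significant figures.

Star P: d = 1/p = 1/0.0819″ = 12.21 pc
Star P: M = m − 5 log₁₀ d + 5 = 1.07 − 5·1.0867 + 5 = 0.636
Star Q: d = 1380 ly / 3.26 = 423.3 pc
Star Q: M = m − 5 log₁₀ d + 5 = 4.32 − 5·2.6267 + 5 = -3.813
ΔM = M_P − M_Q = 0.636 − (-3.813) = 4.450; smaller M is more luminous → Star Q.
L ratio = 10^(0.4 |ΔM|) = 10^1.780 = 60.24

Star Q is more luminous, by a factor of 60.2.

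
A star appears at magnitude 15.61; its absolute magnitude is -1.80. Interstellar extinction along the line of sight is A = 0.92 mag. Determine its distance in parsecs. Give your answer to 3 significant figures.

d ≈ 19900 pc

m − M = 5 log₁₀(d/10 pc) + A  ⇒  15.61 − (-1.80) − 0.92 = 5 log₁₀(d/10)
16.490 = 5 log₁₀(d/10)
log₁₀ d = (m − M − A)/5 + 1 = 4.2980
d = 10^4.2980 = 19860 pc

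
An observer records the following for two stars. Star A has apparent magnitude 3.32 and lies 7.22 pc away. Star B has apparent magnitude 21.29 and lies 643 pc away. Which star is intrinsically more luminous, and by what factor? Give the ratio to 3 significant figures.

Star A is more luminous, by a factor of 1940.

Star A: M = m − 5 log₁₀ d + 5 = 3.32 − 5·0.8585 + 5 = 4.027
Star B: M = m − 5 log₁₀ d + 5 = 21.29 − 5·2.8082 + 5 = 12.249
ΔM = M_A − M_B = 4.027 − (12.249) = -8.222; smaller M is more luminous → Star A.
L ratio = 10^(0.4 |ΔM|) = 10^3.289 = 1944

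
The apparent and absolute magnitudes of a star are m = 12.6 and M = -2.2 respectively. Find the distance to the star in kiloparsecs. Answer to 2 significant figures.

d ≈ 9.1 kpc

Distance modulus: m − M = 12.6 − (-2.2) = 14.800
m − M = 5 log₁₀ d − 5
log₁₀ d = (m − M)/5 + 1 = 3.9600
d = 10^3.9600 = 9120 pc
= 9.120 kpc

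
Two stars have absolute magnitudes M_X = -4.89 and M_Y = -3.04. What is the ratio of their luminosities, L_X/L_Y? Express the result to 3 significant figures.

ΔM = M_X − M_Y = -1.85
L_X/L_Y = 10^(−0.4 ΔM) = 10^0.740 = 5.495

L_X/L_Y ≈ 5.50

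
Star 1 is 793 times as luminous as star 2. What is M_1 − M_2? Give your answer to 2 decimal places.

Pogson: ΔM = −2.5 log₁₀(ratio) = −2.5 log₁₀(793) = −2.5 × 2.8993 = -7.248
Star 1 is brighter, so it has the smaller magnitude: the difference is negative.

M_1 − M_2 ≈ -7.25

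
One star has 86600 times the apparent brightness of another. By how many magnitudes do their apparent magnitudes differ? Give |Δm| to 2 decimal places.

|Δm| ≈ 12.34

Pogson: Δm = −2.5 log₁₀(ratio) = −2.5 log₁₀(86600) = −2.5 × 4.9375 = -12.344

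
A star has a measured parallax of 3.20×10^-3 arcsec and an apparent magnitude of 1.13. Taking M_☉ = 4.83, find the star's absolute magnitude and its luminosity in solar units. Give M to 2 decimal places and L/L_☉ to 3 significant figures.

d = 1/p = 1/3.20×10^-3″ = 312.5 pc
M = m − 5 log₁₀ d + 5 = 1.13 − 5·2.4949 + 5 = -6.344
M − M_☉ = -6.344 − 4.83 = -11.174
L/L_☉ = 10^(−0.4 × -11.174) = 29490

M ≈ -6.34; L/L_☉ ≈ 29500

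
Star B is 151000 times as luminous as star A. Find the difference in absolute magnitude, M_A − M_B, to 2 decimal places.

Pogson: ΔM = −2.5 log₁₀(ratio) = −2.5 log₁₀(151000) = −2.5 × 5.1790 = -12.947
Star B is brighter so has the smaller magnitude: M_A − M_B is positive.

M_A − M_B ≈ 12.95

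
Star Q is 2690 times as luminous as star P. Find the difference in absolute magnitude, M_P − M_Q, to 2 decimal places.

Pogson: ΔM = −2.5 log₁₀(ratio) = −2.5 log₁₀(2690) = −2.5 × 3.4298 = -8.574
Star Q is brighter so has the smaller magnitude: M_P − M_Q is positive.

M_P − M_Q ≈ 8.57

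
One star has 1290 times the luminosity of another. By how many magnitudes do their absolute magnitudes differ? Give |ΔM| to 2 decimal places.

|ΔM| ≈ 7.78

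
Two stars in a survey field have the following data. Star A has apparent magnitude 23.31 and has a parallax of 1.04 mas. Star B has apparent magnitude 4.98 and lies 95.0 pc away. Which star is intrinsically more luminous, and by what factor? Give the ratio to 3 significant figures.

Star A: p = 1.04 mas = 1.04×10^-3″ → d = 1/p = 961.5 pc
Star A: M = m − 5 log₁₀ d + 5 = 23.31 − 5·2.9830 + 5 = 13.395
Star B: M = m − 5 log₁₀ d + 5 = 4.98 − 5·1.9777 + 5 = 0.091
ΔM = M_A − M_B = 13.395 − (0.091) = 13.304; smaller M is more luminous → Star B.
L ratio = 10^(0.4 |ΔM|) = 10^5.322 = 209700

Star B is more luminous, by a factor of 210000.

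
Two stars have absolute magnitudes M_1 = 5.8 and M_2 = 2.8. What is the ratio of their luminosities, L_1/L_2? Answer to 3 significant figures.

L_1/L_2 ≈ 0.0631

ΔM = M_1 − M_2 = 3.0
L_1/L_2 = 10^(−0.4 ΔM) = 10^-1.200 = 0.06310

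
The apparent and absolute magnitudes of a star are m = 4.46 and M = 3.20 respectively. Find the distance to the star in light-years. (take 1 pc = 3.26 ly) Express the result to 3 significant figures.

d ≈ 58.2 ly

μ = m − M = 1.260
m − M = 5 log₁₀ d − 5
log₁₀ d = (m − M)/5 + 1 = 1.2520
d = 10^1.2520 = 17.86 pc
= 58.24 ly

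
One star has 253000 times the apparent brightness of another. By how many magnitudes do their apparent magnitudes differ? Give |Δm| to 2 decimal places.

|Δm| ≈ 13.51

Pogson: Δm = −2.5 log₁₀(ratio) = −2.5 log₁₀(253000) = −2.5 × 5.4031 = -13.508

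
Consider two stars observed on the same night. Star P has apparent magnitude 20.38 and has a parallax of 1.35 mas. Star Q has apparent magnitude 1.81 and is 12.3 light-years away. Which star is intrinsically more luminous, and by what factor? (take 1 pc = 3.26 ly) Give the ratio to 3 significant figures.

Star P: p = 1.35 mas = 1.35×10^-3″ → d = 1/p = 740.7 pc
Star P: M = m − 5 log₁₀ d + 5 = 20.38 − 5·2.8697 + 5 = 11.032
Star Q: d = 12.3 ly / 3.26 = 3.773 pc
Star Q: M = m − 5 log₁₀ d + 5 = 1.81 − 5·0.5767 + 5 = 3.927
ΔM = M_P − M_Q = 11.032 − (3.927) = 7.105; smaller M is more luminous → Star Q.
L ratio = 10^(0.4 |ΔM|) = 10^2.842 = 695.1

Star Q is more luminous, by a factor of 695.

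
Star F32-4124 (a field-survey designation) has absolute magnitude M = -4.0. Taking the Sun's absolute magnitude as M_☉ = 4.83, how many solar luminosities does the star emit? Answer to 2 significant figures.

M − M_☉ = -4.0 − 4.83 = -8.830
L/L_☉ = 10^(−0.4 (M − M_☉)) = 10^3.532 = 3404

L/L_☉ ≈ 3400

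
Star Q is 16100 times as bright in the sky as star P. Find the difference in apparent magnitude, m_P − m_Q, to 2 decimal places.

m_P − m_Q ≈ 10.52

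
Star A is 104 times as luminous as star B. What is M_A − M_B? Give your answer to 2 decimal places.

Pogson: ΔM = −2.5 log₁₀(ratio) = −2.5 log₁₀(104) = −2.5 × 2.0170 = -5.043
Star A is brighter, so it has the smaller magnitude: the difference is negative.

M_A − M_B ≈ -5.04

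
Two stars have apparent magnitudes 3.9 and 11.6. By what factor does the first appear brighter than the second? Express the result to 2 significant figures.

1200

Δm = 3.9 − (11.6) = -7.7
Flux ratio = 10^(−0.4 Δm) = 10^(−0.4 × -7.7) = 10^3.080 = 1202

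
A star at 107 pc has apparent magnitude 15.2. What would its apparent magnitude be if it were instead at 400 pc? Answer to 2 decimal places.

Flux ∝ 1/d², so Δm = 5 log₁₀(d₂/d₁) = 5 log₁₀(400/107) = 2.863
m₂ = m₁ + Δm = 15.2 + (2.863) = 18.063

m ≈ 18.06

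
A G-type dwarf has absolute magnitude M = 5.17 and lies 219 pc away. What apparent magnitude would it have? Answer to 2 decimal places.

m ≈ 11.87

m = M + 5 log₁₀ d − 5 = 5.17 + 5·2.3404 − 5 = 11.872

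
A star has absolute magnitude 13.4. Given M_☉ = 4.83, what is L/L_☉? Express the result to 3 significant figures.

L/L_☉ ≈ 3.73×10^-4

M − M_☉ = 13.4 − 4.83 = 8.570
L/L_☉ = 10^(−0.4 (M − M_☉)) = 10^-3.428 = 3.733×10^-4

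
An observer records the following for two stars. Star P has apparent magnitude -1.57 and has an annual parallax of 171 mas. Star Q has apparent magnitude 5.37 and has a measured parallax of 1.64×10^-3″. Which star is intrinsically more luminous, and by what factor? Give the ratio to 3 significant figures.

Star Q is more luminous, by a factor of 18.2.

Star P: p = 171 mas = 0.171″ → d = 1/p = 5.848 pc
Star P: M = m − 5 log₁₀ d + 5 = -1.57 − 5·0.7670 + 5 = -0.405
Star Q: d = 1/p = 1/1.64×10^-3″ = 609.8 pc
Star Q: M = m − 5 log₁₀ d + 5 = 5.37 − 5·2.7852 + 5 = -3.556
ΔM = M_P − M_Q = -0.405 − (-3.556) = 3.151; smaller M is more luminous → Star Q.
L ratio = 10^(0.4 |ΔM|) = 10^1.260 = 18.21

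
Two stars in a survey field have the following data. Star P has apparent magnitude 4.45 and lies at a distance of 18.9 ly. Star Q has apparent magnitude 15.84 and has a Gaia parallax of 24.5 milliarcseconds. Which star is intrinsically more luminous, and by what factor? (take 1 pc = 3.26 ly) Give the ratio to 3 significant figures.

Star P: d = 18.9 ly / 3.26 = 5.798 pc
Star P: M = m − 5 log₁₀ d + 5 = 4.45 − 5·0.7632 + 5 = 5.634
Star Q: p = 24.5 mas = 0.0245″ → d = 1/p = 40.82 pc
Star Q: M = m − 5 log₁₀ d + 5 = 15.84 − 5·1.6108 + 5 = 12.786
ΔM = M_P − M_Q = 5.634 − (12.786) = -7.152; smaller M is more luminous → Star P.
L ratio = 10^(0.4 |ΔM|) = 10^2.861 = 725.8

Star P is more luminous, by a factor of 726.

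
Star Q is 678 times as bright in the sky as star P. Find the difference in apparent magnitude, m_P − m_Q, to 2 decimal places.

m_P − m_Q ≈ 7.08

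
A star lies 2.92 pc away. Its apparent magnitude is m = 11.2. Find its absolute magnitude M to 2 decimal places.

M ≈ 13.87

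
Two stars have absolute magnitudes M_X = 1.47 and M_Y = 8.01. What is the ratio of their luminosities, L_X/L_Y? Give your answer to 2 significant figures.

L_X/L_Y ≈ 410

ΔM = M_X − M_Y = -6.54
L_X/L_Y = 10^(−0.4 ΔM) = 10^2.616 = 413.0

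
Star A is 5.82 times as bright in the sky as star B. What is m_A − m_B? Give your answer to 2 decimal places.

m_A − m_B ≈ -1.91

Pogson: Δm = −2.5 log₁₀(ratio) = −2.5 log₁₀(5.82) = −2.5 × 0.7649 = -1.912
Star A is brighter, so it has the smaller magnitude: the difference is negative.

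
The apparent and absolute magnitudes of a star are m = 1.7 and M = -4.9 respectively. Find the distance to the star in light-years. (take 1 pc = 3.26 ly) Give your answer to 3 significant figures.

μ = m − M = 6.600
m − M = 5 log₁₀ d − 5
log₁₀ d = (m − M)/5 + 1 = 2.3200
d = 10^2.3200 = 208.9 pc
= 681.1 ly

d ≈ 681 ly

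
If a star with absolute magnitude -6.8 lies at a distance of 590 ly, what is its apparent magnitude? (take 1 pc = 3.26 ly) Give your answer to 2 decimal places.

m ≈ -0.51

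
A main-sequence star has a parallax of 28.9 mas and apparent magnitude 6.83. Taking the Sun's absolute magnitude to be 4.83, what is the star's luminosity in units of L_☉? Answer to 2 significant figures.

L/L_☉ ≈ 1.9

d = 1/p = 1000/28.9 mas = 34.60 pc
M = m − 5 log₁₀ d + 5 = 6.83 − 5·1.5391 + 5 = 4.134
M − M_☉ = 4.134 − 4.83 = -0.696
L/L_☉ = 10^(−0.4 × -0.696) = 1.898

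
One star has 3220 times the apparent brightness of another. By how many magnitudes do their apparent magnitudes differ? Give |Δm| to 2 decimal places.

|Δm| ≈ 8.77

Pogson: Δm = −2.5 log₁₀(ratio) = −2.5 log₁₀(3220) = −2.5 × 3.5079 = -8.770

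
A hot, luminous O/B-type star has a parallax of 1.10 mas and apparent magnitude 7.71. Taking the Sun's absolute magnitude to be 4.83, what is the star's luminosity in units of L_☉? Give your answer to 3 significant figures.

L/L_☉ ≈ 582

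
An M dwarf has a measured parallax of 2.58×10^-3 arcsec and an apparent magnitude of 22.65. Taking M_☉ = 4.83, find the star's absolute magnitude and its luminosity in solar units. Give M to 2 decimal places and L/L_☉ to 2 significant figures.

d = 1/p = 1/2.58×10^-3″ = 387.6 pc
M = m − 5 log₁₀ d + 5 = 22.65 − 5·2.5884 + 5 = 14.708
M − M_☉ = 14.708 − 4.83 = 9.878
L/L_☉ = 10^(−0.4 × 9.878) = 1.119×10^-4

M ≈ 14.71; L/L_☉ ≈ 1.1×10^-4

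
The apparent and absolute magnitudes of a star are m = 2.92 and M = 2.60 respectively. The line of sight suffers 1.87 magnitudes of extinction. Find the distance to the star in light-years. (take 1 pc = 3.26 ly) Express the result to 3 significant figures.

d ≈ 16.0 ly

m − M = 5 log₁₀(d/10 pc) + A  ⇒  2.92 − (2.60) − 1.87 = 5 log₁₀(d/10)
-1.550 = 5 log₁₀(d/10)
log₁₀ d = (m − M − A)/5 + 1 = 0.6900
d = 10^0.6900 = 4.898 pc
= 15.97 ly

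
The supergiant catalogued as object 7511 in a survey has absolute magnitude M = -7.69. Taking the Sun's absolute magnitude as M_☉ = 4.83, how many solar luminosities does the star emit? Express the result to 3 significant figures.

M − M_☉ = -7.69 − 4.83 = -12.520
L/L_☉ = 10^(−0.4 (M − M_☉)) = 10^5.008 = 101900

L/L_☉ ≈ 102000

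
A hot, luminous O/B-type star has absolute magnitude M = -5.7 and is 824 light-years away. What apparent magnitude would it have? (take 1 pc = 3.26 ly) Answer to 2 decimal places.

d = 824 ly / 3.26 = 252.8 pc
m = M + 5 log₁₀ d − 5 = -5.7 + 5·2.4027 − 5 = 1.314

m ≈ 1.31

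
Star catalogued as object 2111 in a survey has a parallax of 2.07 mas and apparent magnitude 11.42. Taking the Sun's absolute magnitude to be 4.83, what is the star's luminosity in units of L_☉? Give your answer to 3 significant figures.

L/L_☉ ≈ 5.40

d = 1/p = 1000/2.07 mas = 483.1 pc
M = m − 5 log₁₀ d + 5 = 11.42 − 5·2.6840 + 5 = 3.000
M − M_☉ = 3.000 − 4.83 = -1.830
L/L_☉ = 10^(−0.4 × -1.830) = 5.396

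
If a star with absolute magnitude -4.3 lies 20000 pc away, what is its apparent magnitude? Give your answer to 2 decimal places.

m ≈ 12.21

m = M + 5 log₁₀ d − 5 = -4.3 + 5·4.3010 − 5 = 12.205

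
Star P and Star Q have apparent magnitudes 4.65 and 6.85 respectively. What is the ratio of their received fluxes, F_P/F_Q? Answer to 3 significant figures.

Δm = 4.65 − (6.85) = -2.20
Flux ratio = 10^(−0.4 Δm) = 10^(−0.4 × -2.20) = 10^0.880 = 7.586

F_P/F_Q ≈ 7.59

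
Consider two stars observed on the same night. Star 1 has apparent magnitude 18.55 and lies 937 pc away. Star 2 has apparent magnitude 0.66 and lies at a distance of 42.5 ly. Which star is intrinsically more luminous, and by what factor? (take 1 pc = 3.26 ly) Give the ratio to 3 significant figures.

Star 1: M = m − 5 log₁₀ d + 5 = 18.55 − 5·2.9717 + 5 = 8.691
Star 2: d = 42.5 ly / 3.26 = 13.04 pc
Star 2: M = m − 5 log₁₀ d + 5 = 0.66 − 5·1.1152 + 5 = 0.084
ΔM = M_1 − M_2 = 8.691 − (0.084) = 8.607; smaller M is more luminous → Star 2.
L ratio = 10^(0.4 |ΔM|) = 10^3.443 = 2772

Star 2 is more luminous, by a factor of 2770.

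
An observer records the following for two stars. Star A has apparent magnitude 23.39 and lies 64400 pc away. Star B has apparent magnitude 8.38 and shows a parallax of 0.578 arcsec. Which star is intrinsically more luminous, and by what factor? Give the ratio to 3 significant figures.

Star A: M = m − 5 log₁₀ d + 5 = 23.39 − 5·4.8089 + 5 = 4.346
Star B: d = 1/p = 1/0.578″ = 1.730 pc
Star B: M = m − 5 log₁₀ d + 5 = 8.38 − 5·0.2381 + 5 = 12.190
ΔM = M_A − M_B = 4.346 − (12.190) = -7.844; smaller M is more luminous → Star A.
L ratio = 10^(0.4 |ΔM|) = 10^3.138 = 1373

Star A is more luminous, by a factor of 1370.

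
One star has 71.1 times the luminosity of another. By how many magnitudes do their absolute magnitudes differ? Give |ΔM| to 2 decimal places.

|ΔM| ≈ 4.63

Pogson: ΔM = −2.5 log₁₀(ratio) = −2.5 log₁₀(71.1) = −2.5 × 1.8519 = -4.630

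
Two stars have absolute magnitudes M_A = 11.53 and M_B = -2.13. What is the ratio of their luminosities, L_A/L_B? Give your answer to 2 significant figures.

L_A/L_B ≈ 3.4×10^-6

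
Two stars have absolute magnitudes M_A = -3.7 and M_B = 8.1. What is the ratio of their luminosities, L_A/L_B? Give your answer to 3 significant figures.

L_A/L_B ≈ 52500

ΔM = M_A − M_B = -11.8
L_A/L_B = 10^(−0.4 ΔM) = 10^4.720 = 52480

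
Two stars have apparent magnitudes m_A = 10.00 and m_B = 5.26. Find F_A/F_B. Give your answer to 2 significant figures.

F_A/F_B ≈ 0.013

Δm = 10.00 − (5.26) = 4.74
Flux ratio = 10^(−0.4 Δm) = 10^(−0.4 × 4.74) = 10^-1.896 = 0.01271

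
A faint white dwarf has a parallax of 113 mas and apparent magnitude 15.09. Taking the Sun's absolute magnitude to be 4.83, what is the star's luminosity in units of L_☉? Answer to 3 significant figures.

d = 1/p = 1000/113 mas = 8.850 pc
M = m − 5 log₁₀ d + 5 = 15.09 − 5·0.9469 + 5 = 15.355
M − M_☉ = 15.355 − 4.83 = 10.525
L/L_☉ = 10^(−0.4 × 10.525) = 6.164×10^-5

L/L_☉ ≈ 6.16×10^-5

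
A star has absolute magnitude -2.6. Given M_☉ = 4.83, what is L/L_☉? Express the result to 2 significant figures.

L/L_☉ ≈ 940

M − M_☉ = -2.6 − 4.83 = -7.430
L/L_☉ = 10^(−0.4 (M − M_☉)) = 10^2.972 = 937.6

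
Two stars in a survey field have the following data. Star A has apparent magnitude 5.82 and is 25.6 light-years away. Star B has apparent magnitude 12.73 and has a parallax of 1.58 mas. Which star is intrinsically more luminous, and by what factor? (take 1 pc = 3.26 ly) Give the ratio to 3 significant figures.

Star B is more luminous, by a factor of 11.2.

Star A: d = 25.6 ly / 3.26 = 7.853 pc
Star A: M = m − 5 log₁₀ d + 5 = 5.82 − 5·0.8950 + 5 = 6.345
Star B: p = 1.58 mas = 1.58×10^-3″ → d = 1/p = 632.9 pc
Star B: M = m − 5 log₁₀ d + 5 = 12.73 − 5·2.8013 + 5 = 3.723
ΔM = M_A − M_B = 6.345 − (3.723) = 2.622; smaller M is more luminous → Star B.
L ratio = 10^(0.4 |ΔM|) = 10^1.049 = 11.19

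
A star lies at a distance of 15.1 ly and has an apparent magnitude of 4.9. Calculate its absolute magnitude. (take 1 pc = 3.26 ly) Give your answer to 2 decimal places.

d = 15.1 ly / 3.26 = 4.632 pc
5 log₁₀(d/10 pc) = 5 log₁₀(4.632) − 5 = -1.671
M = m − 5 log₁₀(d/10) = 4.9 + 1.671 = 6.571

M ≈ 6.57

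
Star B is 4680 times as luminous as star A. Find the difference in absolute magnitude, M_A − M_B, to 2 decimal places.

M_A − M_B ≈ 9.18

Pogson: ΔM = −2.5 log₁₀(ratio) = −2.5 log₁₀(4680) = −2.5 × 3.6702 = -9.176
Star B is brighter so has the smaller magnitude: M_A − M_B is positive.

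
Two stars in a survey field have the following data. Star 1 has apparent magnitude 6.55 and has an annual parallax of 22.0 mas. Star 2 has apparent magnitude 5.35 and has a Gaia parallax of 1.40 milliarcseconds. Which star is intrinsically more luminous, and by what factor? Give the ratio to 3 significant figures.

Star 2 is more luminous, by a factor of 746.

Star 1: p = 22.0 mas = 0.0220″ → d = 1/p = 45.45 pc
Star 1: M = m − 5 log₁₀ d + 5 = 6.55 − 5·1.6576 + 5 = 3.262
Star 2: p = 1.40 mas = 1.40×10^-3″ → d = 1/p = 714.3 pc
Star 2: M = m − 5 log₁₀ d + 5 = 5.35 − 5·2.8539 + 5 = -3.919
ΔM = M_1 − M_2 = 3.262 − (-3.919) = 7.181; smaller M is more luminous → Star 2.
L ratio = 10^(0.4 |ΔM|) = 10^2.873 = 745.7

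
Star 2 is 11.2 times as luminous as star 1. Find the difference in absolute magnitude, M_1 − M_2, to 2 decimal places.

Pogson: ΔM = −2.5 log₁₀(ratio) = −2.5 log₁₀(11.2) = −2.5 × 1.0492 = -2.623
Star 2 is brighter so has the smaller magnitude: M_1 − M_2 is positive.

M_1 − M_2 ≈ 2.62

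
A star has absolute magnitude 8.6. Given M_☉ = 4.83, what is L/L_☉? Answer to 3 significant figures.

L/L_☉ ≈ 0.0310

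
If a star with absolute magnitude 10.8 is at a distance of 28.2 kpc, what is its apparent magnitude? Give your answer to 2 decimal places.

d = 28.2 kpc = 28200 pc
m = M + 5 log₁₀ d − 5 = 10.8 + 5·4.4502 − 5 = 28.051

m ≈ 28.05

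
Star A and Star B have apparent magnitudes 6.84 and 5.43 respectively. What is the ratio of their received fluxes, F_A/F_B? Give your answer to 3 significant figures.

F_A/F_B ≈ 0.273

Δm = 6.84 − (5.43) = 1.41
Flux ratio = 10^(−0.4 Δm) = 10^(−0.4 × 1.41) = 10^-0.564 = 0.2729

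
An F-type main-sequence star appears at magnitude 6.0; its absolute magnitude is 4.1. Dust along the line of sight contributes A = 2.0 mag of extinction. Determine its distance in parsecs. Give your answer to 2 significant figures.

m − M = 5 log₁₀(d/10 pc) + A  ⇒  6.0 − (4.1) − 2.0 = 5 log₁₀(d/10)
-0.100 = 5 log₁₀(d/10)
log₁₀ d = (m − M − A)/5 + 1 = 0.9800
d = 10^0.9800 = 9.550 pc

d ≈ 9.5 pc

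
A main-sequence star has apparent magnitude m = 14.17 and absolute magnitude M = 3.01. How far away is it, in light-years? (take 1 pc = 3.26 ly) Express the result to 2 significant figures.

d ≈ 5600 ly

μ = m − M = 11.160
m − M = 5 log₁₀ d − 5
log₁₀ d = (m − M)/5 + 1 = 3.2320
d = 10^3.2320 = 1706 pc
= 5562 ly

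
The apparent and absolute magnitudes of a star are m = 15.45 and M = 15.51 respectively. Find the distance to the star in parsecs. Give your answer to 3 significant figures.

d ≈ 9.73 pc

μ = m − M = -0.060
m − M = 5 log₁₀ d − 5
log₁₀ d = (m − M)/5 + 1 = 0.9880
d = 10^0.9880 = 9.727 pc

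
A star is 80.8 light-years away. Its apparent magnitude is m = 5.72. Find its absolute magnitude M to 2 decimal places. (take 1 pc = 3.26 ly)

M ≈ 3.75

d = 80.8 ly / 3.26 = 24.79 pc
5 log₁₀(d/10 pc) = 5 log₁₀(24.79) − 5 = 1.971
M = m − 5 log₁₀(d/10) = 5.72 − 1.971 = 3.749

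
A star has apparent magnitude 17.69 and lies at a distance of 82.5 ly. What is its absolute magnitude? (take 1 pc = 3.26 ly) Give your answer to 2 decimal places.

M ≈ 15.67

d = 82.5 ly / 3.26 = 25.31 pc
5 log₁₀(d/10 pc) = 5 log₁₀(25.31) − 5 = 2.016
M = m − 5 log₁₀(d/10) = 17.69 − 2.016 = 15.674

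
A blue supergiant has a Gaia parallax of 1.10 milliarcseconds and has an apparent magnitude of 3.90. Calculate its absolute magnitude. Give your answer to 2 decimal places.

p = 1.10 mas = 1.10×10^-3″ → d = 1/p = 909.1 pc
5 log₁₀(d/10 pc) = 5 log₁₀(909.1) − 5 = 9.793
M = m − 5 log₁₀(d/10) = 3.90 − 9.793 = -5.893

M ≈ -5.89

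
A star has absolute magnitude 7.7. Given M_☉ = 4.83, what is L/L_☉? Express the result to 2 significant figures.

L/L_☉ ≈ 0.071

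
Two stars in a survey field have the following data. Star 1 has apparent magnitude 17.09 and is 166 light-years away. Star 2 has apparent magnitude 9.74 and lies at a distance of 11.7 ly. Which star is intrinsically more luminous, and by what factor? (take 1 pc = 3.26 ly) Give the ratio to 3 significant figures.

Star 1: d = 166 ly / 3.26 = 50.92 pc
Star 1: M = m − 5 log₁₀ d + 5 = 17.09 − 5·1.7069 + 5 = 13.556
Star 2: d = 11.7 ly / 3.26 = 3.589 pc
Star 2: M = m − 5 log₁₀ d + 5 = 9.74 − 5·0.5550 + 5 = 11.965
ΔM = M_1 − M_2 = 13.556 − (11.965) = 1.590; smaller M is more luminous → Star 2.
L ratio = 10^(0.4 |ΔM|) = 10^0.636 = 4.327

Star 2 is more luminous, by a factor of 4.33.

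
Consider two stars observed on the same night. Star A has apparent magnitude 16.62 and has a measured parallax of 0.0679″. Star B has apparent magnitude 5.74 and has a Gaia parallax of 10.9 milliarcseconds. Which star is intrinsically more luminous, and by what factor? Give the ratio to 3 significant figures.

Star A: d = 1/p = 1/0.0679″ = 14.73 pc
Star A: M = m − 5 log₁₀ d + 5 = 16.62 − 5·1.1681 + 5 = 15.779
Star B: p = 10.9 mas = 0.0109″ → d = 1/p = 91.74 pc
Star B: M = m − 5 log₁₀ d + 5 = 5.74 − 5·1.9626 + 5 = 0.927
ΔM = M_A − M_B = 15.779 − (0.927) = 14.852; smaller M is more luminous → Star B.
L ratio = 10^(0.4 |ΔM|) = 10^5.941 = 872700

Star B is more luminous, by a factor of 873000.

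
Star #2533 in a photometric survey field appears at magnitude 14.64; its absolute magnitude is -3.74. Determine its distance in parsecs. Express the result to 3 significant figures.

d ≈ 47400 pc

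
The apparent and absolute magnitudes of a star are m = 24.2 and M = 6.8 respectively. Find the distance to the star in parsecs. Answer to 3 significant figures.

d ≈ 30200 pc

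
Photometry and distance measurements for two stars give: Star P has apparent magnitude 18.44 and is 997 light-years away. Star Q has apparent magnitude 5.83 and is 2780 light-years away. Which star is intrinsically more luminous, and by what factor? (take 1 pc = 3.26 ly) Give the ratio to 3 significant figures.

Star P: d = 997 ly / 3.26 = 305.8 pc
Star P: M = m − 5 log₁₀ d + 5 = 18.44 − 5·2.4855 + 5 = 11.013
Star Q: d = 2780 ly / 3.26 = 852.8 pc
Star Q: M = m − 5 log₁₀ d + 5 = 5.83 − 5·2.9308 + 5 = -3.824
ΔM = M_P − M_Q = 11.013 − (-3.824) = 14.837; smaller M is more luminous → Star Q.
L ratio = 10^(0.4 |ΔM|) = 10^5.935 = 860400

Star Q is more luminous, by a factor of 860000.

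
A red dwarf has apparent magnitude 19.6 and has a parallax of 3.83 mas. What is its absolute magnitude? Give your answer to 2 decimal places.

M ≈ 12.52

p = 3.83 mas = 3.83×10^-3″ → d = 1/p = 261.1 pc
5 log₁₀(d/10 pc) = 5 log₁₀(261.1) − 5 = 7.084
M = m − 5 log₁₀(d/10) = 19.6 − 7.084 = 12.516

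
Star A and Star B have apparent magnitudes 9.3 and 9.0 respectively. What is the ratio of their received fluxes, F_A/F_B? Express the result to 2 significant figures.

Magnitude difference = 0.3
Flux ratio = 10^(−0.4 Δm) = 10^(−0.4 × 0.3) = 10^-0.120 = 0.7586

F_A/F_B ≈ 0.76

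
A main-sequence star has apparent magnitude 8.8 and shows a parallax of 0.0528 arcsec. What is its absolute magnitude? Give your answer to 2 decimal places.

d = 1/p = 1/0.0528″ = 18.94 pc
5 log₁₀(d/10 pc) = 5 log₁₀(18.94) − 5 = 1.387
M = m − 5 log₁₀(d/10) = 8.8 − 1.387 = 7.413

M ≈ 7.41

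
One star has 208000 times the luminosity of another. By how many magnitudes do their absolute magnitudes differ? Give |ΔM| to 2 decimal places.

|ΔM| ≈ 13.30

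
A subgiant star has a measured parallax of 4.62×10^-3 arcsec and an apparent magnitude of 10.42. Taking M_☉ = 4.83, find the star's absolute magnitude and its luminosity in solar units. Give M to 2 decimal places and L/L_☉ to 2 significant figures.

d = 1/p = 1/4.62×10^-3″ = 216.5 pc
M = m − 5 log₁₀ d + 5 = 10.42 − 5·2.3354 + 5 = 3.743
M − M_☉ = 3.743 − 4.83 = -1.087
L/L_☉ = 10^(−0.4 × -1.087) = 2.721

M ≈ 3.74; L/L_☉ ≈ 2.7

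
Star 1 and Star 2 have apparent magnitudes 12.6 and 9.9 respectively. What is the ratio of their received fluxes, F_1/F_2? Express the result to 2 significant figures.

Δm = 12.6 − (9.9) = 2.7
Flux ratio = 10^(−0.4 Δm) = 10^(−0.4 × 2.7) = 10^-1.080 = 0.08318

F_1/F_2 ≈ 0.083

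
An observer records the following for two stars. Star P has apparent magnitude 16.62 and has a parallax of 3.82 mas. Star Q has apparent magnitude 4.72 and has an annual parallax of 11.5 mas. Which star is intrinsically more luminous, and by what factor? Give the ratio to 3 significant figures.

Star Q is more luminous, by a factor of 6350.

Star P: p = 3.82 mas = 3.82×10^-3″ → d = 1/p = 261.8 pc
Star P: M = m − 5 log₁₀ d + 5 = 16.62 − 5·2.4179 + 5 = 9.530
Star Q: p = 11.5 mas = 0.0115″ → d = 1/p = 86.96 pc
Star Q: M = m − 5 log₁₀ d + 5 = 4.72 − 5·1.9393 + 5 = 0.023
ΔM = M_P − M_Q = 9.530 − (0.023) = 9.507; smaller M is more luminous → Star Q.
L ratio = 10^(0.4 |ΔM|) = 10^3.803 = 6349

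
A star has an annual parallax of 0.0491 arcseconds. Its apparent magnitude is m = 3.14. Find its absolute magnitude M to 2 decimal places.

d = 1/p = 1/0.0491″ = 20.37 pc
5 log₁₀(d/10 pc) = 5 log₁₀(20.37) − 5 = 1.545
M = m − 5 log₁₀(d/10) = 3.14 − 1.545 = 1.595

M ≈ 1.60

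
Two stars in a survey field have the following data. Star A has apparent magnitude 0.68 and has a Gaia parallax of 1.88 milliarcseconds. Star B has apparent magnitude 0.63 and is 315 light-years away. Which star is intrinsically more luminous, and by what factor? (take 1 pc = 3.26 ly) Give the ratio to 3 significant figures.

Star A is more luminous, by a factor of 28.9.

Star A: p = 1.88 mas = 1.88×10^-3″ → d = 1/p = 531.9 pc
Star A: M = m − 5 log₁₀ d + 5 = 0.68 − 5·2.7258 + 5 = -7.949
Star B: d = 315 ly / 3.26 = 96.63 pc
Star B: M = m − 5 log₁₀ d + 5 = 0.63 − 5·1.9851 + 5 = -4.295
ΔM = M_A − M_B = -7.949 − (-4.295) = -3.654; smaller M is more luminous → Star A.
L ratio = 10^(0.4 |ΔM|) = 10^1.461 = 28.94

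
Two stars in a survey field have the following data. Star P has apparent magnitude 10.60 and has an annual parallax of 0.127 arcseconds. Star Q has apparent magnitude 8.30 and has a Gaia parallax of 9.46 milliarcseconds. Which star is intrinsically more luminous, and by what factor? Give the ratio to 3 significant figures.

Star Q is more luminous, by a factor of 1500.

Star P: d = 1/p = 1/0.127″ = 7.874 pc
Star P: M = m − 5 log₁₀ d + 5 = 10.60 − 5·0.8962 + 5 = 11.119
Star Q: p = 9.46 mas = 9.46×10^-3″ → d = 1/p = 105.7 pc
Star Q: M = m − 5 log₁₀ d + 5 = 8.30 − 5·2.0241 + 5 = 3.179
ΔM = M_P − M_Q = 11.119 − (3.179) = 7.940; smaller M is more luminous → Star Q.
L ratio = 10^(0.4 |ΔM|) = 10^3.176 = 1499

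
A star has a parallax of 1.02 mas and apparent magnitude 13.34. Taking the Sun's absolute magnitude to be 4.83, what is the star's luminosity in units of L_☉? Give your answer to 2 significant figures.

d = 1/p = 1000/1.02 mas = 980.4 pc
M = m − 5 log₁₀ d + 5 = 13.34 − 5·2.9914 + 5 = 3.383
M − M_☉ = 3.383 − 4.83 = -1.447
L/L_☉ = 10^(−0.4 × -1.447) = 3.791

L/L_☉ ≈ 3.8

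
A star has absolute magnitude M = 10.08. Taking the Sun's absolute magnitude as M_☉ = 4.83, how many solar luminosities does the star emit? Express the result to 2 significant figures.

L/L_☉ ≈ 7.9×10^-3

M − M_☉ = 10.08 − 4.83 = 5.250
L/L_☉ = 10^(−0.4 (M − M_☉)) = 10^-2.100 = 7.943×10^-3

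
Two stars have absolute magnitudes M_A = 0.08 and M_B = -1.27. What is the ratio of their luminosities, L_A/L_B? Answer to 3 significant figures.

L_A/L_B ≈ 0.288

ΔM = M_A − M_B = 1.35
L_A/L_B = 10^(−0.4 ΔM) = 10^-0.540 = 0.2884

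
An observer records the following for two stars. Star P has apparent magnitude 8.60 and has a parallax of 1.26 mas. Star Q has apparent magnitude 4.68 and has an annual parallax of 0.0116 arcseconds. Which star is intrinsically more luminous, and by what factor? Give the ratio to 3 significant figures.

Star P: p = 1.26 mas = 1.26×10^-3″ → d = 1/p = 793.7 pc
Star P: M = m − 5 log₁₀ d + 5 = 8.60 − 5·2.8996 + 5 = -0.898
Star Q: d = 1/p = 1/0.0116″ = 86.21 pc
Star Q: M = m − 5 log₁₀ d + 5 = 4.68 − 5·1.9355 + 5 = 0.002
ΔM = M_P − M_Q = -0.898 − (0.002) = -0.900; smaller M is more luminous → Star P.
L ratio = 10^(0.4 |ΔM|) = 10^0.360 = 2.292

Star P is more luminous, by a factor of 2.29.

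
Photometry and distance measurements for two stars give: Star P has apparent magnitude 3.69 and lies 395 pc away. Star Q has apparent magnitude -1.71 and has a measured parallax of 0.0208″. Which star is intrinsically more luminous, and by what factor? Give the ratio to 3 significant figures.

Star Q is more luminous, by a factor of 2.14.

Star P: M = m − 5 log₁₀ d + 5 = 3.69 − 5·2.5966 + 5 = -4.293
Star Q: d = 1/p = 1/0.0208″ = 48.08 pc
Star Q: M = m − 5 log₁₀ d + 5 = -1.71 − 5·1.6819 + 5 = -5.120
ΔM = M_P − M_Q = -4.293 − (-5.120) = 0.827; smaller M is more luminous → Star Q.
L ratio = 10^(0.4 |ΔM|) = 10^0.331 = 2.141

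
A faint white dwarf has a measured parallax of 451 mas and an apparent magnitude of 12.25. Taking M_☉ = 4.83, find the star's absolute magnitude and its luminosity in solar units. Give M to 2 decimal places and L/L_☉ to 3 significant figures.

M ≈ 15.52; L/L_☉ ≈ 5.29×10^-5

d = 1/p = 1000/451 mas = 2.217 pc
M = m − 5 log₁₀ d + 5 = 12.25 − 5·0.3458 + 5 = 15.521
M − M_☉ = 15.521 − 4.83 = 10.691
L/L_☉ = 10^(−0.4 × 10.691) = 5.292×10^-5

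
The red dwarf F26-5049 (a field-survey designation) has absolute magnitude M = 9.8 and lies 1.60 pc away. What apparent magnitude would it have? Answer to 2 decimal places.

m ≈ 5.82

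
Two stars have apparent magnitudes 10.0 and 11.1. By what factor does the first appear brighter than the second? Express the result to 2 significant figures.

2.8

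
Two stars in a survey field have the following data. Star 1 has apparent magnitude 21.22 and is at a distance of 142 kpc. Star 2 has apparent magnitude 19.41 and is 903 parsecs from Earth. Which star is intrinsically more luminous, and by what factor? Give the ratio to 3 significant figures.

Star 1: d = 142 kpc = 142000 pc
Star 1: M = m − 5 log₁₀ d + 5 = 21.22 − 5·5.1523 + 5 = 0.459
Star 2: M = m − 5 log₁₀ d + 5 = 19.41 − 5·2.9557 + 5 = 9.632
ΔM = M_1 − M_2 = 0.459 − (9.632) = -9.173; smaller M is more luminous → Star 1.
L ratio = 10^(0.4 |ΔM|) = 10^3.669 = 4669

Star 1 is more luminous, by a factor of 4670.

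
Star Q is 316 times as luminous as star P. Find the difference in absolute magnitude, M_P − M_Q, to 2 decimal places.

M_P − M_Q ≈ 6.25

Pogson: ΔM = −2.5 log₁₀(ratio) = −2.5 log₁₀(316) = −2.5 × 2.4997 = -6.249
Star Q is brighter so has the smaller magnitude: M_P − M_Q is positive.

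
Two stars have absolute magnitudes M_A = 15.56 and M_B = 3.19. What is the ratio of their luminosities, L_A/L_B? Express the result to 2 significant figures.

L_A/L_B ≈ 1.1×10^-5

ΔM = M_A − M_B = 12.37
L_A/L_B = 10^(−0.4 ΔM) = 10^-4.948 = 1.127×10^-5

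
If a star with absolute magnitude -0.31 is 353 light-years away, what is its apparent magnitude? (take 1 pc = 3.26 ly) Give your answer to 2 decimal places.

m ≈ 4.86

d = 353 ly / 3.26 = 108.3 pc
m = M + 5 log₁₀ d − 5 = -0.31 + 5·2.0346 − 5 = 4.863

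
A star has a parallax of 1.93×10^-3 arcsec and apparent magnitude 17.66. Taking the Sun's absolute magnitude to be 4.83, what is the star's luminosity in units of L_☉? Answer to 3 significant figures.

L/L_☉ ≈ 0.0198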